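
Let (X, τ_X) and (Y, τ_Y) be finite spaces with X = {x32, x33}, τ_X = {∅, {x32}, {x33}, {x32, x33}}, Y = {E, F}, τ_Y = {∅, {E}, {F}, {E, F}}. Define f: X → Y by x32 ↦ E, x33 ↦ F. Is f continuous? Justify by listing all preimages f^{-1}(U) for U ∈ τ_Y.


f IS continuous.

Compute f^{-1}(U) for each U ∈ τ_Y:
  U = ∅: f^{-1}(U) = ∅ ∈ τ_X ✓.
  U = {E}: f^{-1}(U) = {x32} ∈ τ_X ✓.
  U = {F}: f^{-1}(U) = {x33} ∈ τ_X ✓.
  U = {E, F}: f^{-1}(U) = {x32, x33} ∈ τ_X ✓.
Every preimage lies in τ_X, so f IS continuous.


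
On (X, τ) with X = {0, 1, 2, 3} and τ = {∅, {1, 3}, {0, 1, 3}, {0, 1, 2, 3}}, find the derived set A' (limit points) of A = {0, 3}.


A' = {0, 1, 2}

For each x ∈ X, list the open sets U ∈ τ with x ∈ U, then check whether U ∩ (A ∖ {x}) ≠ ∅ for every such U.
  x = 0: opens ∋ x are {0, 1, 3}, {0, 1, 2, 3}; each meets A ∖ {0}, so x IS a limit point.
  x = 1: opens ∋ x are {1, 3}, {0, 1, 3}, {0, 1, 2, 3}; each meets A ∖ {1}, so x IS a limit point.
  x = 2: opens ∋ x are {0, 1, 2, 3}; each meets A ∖ {2}, so x IS a limit point.
  x = 3: open {1, 3} ∋ x has {1, 3} ∩ (A ∖ {3}) = ∅, so x is NOT a limit point.
Collecting: A' = {0, 1, 2}.


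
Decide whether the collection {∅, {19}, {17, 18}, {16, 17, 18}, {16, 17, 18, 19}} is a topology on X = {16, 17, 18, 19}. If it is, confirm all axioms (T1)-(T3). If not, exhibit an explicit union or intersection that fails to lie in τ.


τ is NOT a topology on X.

Axiom (T1): ∅ ∈ τ? Yes; X ∈ τ? Yes.
Axiom (T2/T3): check pairwise unions and intersections of members of τ.
Counterexample for (T2): {19} ∪ {17, 18} = {17, 18, 19} ∉ τ. Therefore τ is NOT a topology.


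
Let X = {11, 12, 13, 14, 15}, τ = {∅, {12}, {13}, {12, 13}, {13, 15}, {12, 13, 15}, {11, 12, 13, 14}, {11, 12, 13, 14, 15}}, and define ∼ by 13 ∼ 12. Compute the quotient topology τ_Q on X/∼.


X/∼ = {[11], [12=13], [14], [15]}; |τ_Q| = 5.

Equivalence classes: [11], [12=13], [14], [15].
Quotient map π: X → X/∼ sends 11 ↦ [11], 12 ↦ [12=13], 13 ↦ [12=13], 14 ↦ [14], 15 ↦ [15].
For each subset V ⊆ X/∼, compute π^{-1}(V) ⊆ X and check whether π^{-1}(V) ∈ τ. V is open in τ_Q iff π^{-1}(V) ∈ τ.
  V = {}: π^{-1}(V) = ∅ ∈ τ ✓.
  V = {[11]}: π^{-1}(V) = {11} ∉ τ ✗.
  V = {[12=13]}: π^{-1}(V) = {12, 13} ∈ τ ✓.
  V = {[11], [12=13]}: π^{-1}(V) = {11, 12, 13} ∉ τ ✗.
  V = {[14]}: π^{-1}(V) = {14} ∉ τ ✗.
  V = {[11], [14]}: π^{-1}(V) = {11, 14} ∉ τ ✗.
  V = {[12=13], [14]}: π^{-1}(V) = {12, 13, 14} ∉ τ ✗.
  V = {[11], [12=13], [14]}: π^{-1}(V) = {11, 12, 13, 14} ∈ τ ✓.
  V = {[15]}: π^{-1}(V) = {15} ∉ τ ✗.
  V = {[11], [15]}: π^{-1}(V) = {11, 15} ∉ τ ✗.
  V = {[12=13], [15]}: π^{-1}(V) = {12, 13, 15} ∈ τ ✓.
  V = {[11], [12=13], [15]}: π^{-1}(V) = {11, 12, 13, 15} ∉ τ ✗.
  V = {[14], [15]}: π^{-1}(V) = {14, 15} ∉ τ ✗.
  V = {[11], [14], [15]}: π^{-1}(V) = {11, 14, 15} ∉ τ ✗.
  V = {[12=13], [14], [15]}: π^{-1}(V) = {12, 13, 14, 15} ∉ τ ✗.
  V = {[11], [12=13], [14], [15]}: π^{-1}(V) = {11, 12, 13, 14, 15} ∈ τ ✓.
Open sets in the quotient: τ_Q = {{}, {[12=13]}, {[11], [12=13], [14]}, {[12=13], [15]}, {[11], [12=13], [14], [15]}} (5 elements).


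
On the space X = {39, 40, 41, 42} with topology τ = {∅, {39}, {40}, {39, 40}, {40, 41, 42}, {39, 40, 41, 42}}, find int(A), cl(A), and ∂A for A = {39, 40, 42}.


int(A) = {39, 40}, cl(A) = {39, 40, 41, 42}, ∂A = {41, 42}.

Closed sets in (X, τ) are complements of opens:
  closed(X, τ) = {∅, {39}, {41, 42}, {39, 41, 42}, {40, 41, 42}, {39, 40, 41, 42}}.
int(A) = ⋃ {U ∈ τ : U ⊆ A}. Opens contained in A: ∅, {39}, {40}, {39, 40}.
Taking the union of these: int(A) = {39, 40}.
cl(A) = ⋂ {C closed : A ⊆ C}. Closed sets containing A: {39, 40, 41, 42}.
Intersecting these: cl(A) = {39, 40, 41, 42}.
∂A = cl(A) ∖ int(A) = {39, 40, 41, 42} ∖ {39, 40} = {41, 42}.


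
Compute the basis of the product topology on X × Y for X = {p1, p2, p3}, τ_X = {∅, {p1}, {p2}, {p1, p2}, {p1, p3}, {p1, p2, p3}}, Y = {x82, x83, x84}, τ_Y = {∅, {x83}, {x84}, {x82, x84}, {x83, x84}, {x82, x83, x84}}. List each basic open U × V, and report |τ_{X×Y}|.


Basis B = {∅ × ∅, {p1} × {x83}, {p1} × {x84}, {p2} × {x83}, {p2} × {x84}, {p1} × {x82, x84}, {p1} × {x83, x84}, {p1, p2} × {x83}, {p1, p3} × {x83}, {p1, p2} × {x84}, {p1, p3} × {x84}, {p2} × {x82, x84}, {p2} × {x83, x84}, {p1} × {x82, x83, x84}, {p1, p2, p3} × {x83}, {p1, p2, p3} × {x84}, {p2} × {x82, x83, x84}, {p1, p2} × {x82, x84}, {p1, p3} × {x82, x84}, {p1, p2} × {x83, x84}, {p1, p3} × {x83, x84}, {p1, p2} × {x82, x83, x84}, {p1, p3} × {x82, x83, x84}, {p1, p2, p3} × {x82, x84}, {p1, p2, p3} × {x83, x84}, {p1, p2, p3} × {x82, x83, x84}}; |τ_{X×Y}| = 108.

Enumerate products U × V with U ∈ τ_X, V ∈ τ_Y (deduplicated):
  ∅ × ∅ = {} (∅)
  {p1} × {x83} = {(p1,x83)}
  {p1} × {x84} = {(p1,x84)}
  {p2} × {x83} = {(p2,x83)}
  {p2} × {x84} = {(p2,x84)}
  {p1} × {x82, x84} = {(p1,x82), (p1,x84)}
  {p1} × {x83, x84} = {(p1,x83), (p1,x84)}
  {p1, p2} × {x83} = {(p1,x83), (p2,x83)}
  {p1, p3} × {x83} = {(p1,x83), (p3,x83)}
  {p1, p2} × {x84} = {(p1,x84), (p2,x84)}
  {p1, p3} × {x84} = {(p1,x84), (p3,x84)}
  {p2} × {x82, x84} = {(p2,x82), (p2,x84)}
  {p2} × {x83, x84} = {(p2,x83), (p2,x84)}
  {p1} × {x82, x83, x84} = {(p1,x82), (p1,x83), (p1,x84)}
  {p1, p2, p3} × {x83} = {(p1,x83), (p2,x83), (p3,x83)}
  {p1, p2, p3} × {x84} = {(p1,x84), (p2,x84), (p3,x84)}
  {p2} × {x82, x83, x84} = {(p2,x82), (p2,x83), (p2,x84)}
  {p1, p2} × {x82, x84} = {(p1,x82), (p1,x84), (p2,x82), (p2,x84)}
  {p1, p3} × {x82, x84} = {(p1,x82), (p1,x84), (p3,x82), (p3,x84)}
  {p1, p2} × {x83, x84} = {(p1,x83), (p1,x84), (p2,x83), (p2,x84)}
  {p1, p3} × {x83, x84} = {(p1,x83), (p1,x84), (p3,x83), (p3,x84)}
  {p1, p2} × {x82, x83, x84} = {(p1,x82), (p1,x83), (p1,x84), (p2,x82), (p2,x83), (p2,x84)}
  {p1, p3} × {x82, x83, x84} = {(p1,x82), (p1,x83), (p1,x84), (p3,x82), (p3,x83), (p3,x84)}
  {p1, p2, p3} × {x82, x84} = {(p1,x82), (p1,x84), (p2,x82), (p2,x84), (p3,x82), (p3,x84)}
  {p1, p2, p3} × {x83, x84} = {(p1,x83), (p1,x84), (p2,x83), (p2,x84), (p3,x83), (p3,x84)}
  {p1, p2, p3} × {x82, x83, x84} = {(p1,x82), (p1,x83), (p1,x84), (p2,x82), (p2,x83), (p2,x84), (p3,x82), (p3,x83), (p3,x84)}
These 26 distinct sets form the basis B.
Close under arbitrary unions to get τ_{X×Y}; counting gives |τ_{X×Y}| = 108.


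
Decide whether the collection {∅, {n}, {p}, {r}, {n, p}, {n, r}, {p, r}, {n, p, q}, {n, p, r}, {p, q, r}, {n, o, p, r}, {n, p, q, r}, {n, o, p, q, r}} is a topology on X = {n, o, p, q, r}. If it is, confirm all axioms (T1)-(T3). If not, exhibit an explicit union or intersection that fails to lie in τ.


τ is NOT a topology on X.

Axiom (T1): ∅ ∈ τ? Yes; X ∈ τ? Yes.
Axiom (T2/T3): check pairwise unions and intersections of members of τ.
Counterexample for (T3): {n, p, q} ∩ {p, q, r} = {p, q} ∉ τ. Therefore τ is NOT a topology.


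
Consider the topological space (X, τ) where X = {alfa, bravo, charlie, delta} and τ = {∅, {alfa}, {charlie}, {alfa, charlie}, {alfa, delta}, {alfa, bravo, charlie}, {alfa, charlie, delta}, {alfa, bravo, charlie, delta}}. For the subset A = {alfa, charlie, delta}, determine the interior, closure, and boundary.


int(A) = {alfa, charlie, delta}, cl(A) = {alfa, bravo, charlie, delta}, ∂A = {bravo}.

Closed sets in (X, τ) are complements of opens:
  closed(X, τ) = {∅, {bravo}, {delta}, {bravo, charlie}, {bravo, delta}, {alfa, bravo, delta}, {bravo, charlie, delta}, {alfa, bravo, charlie, delta}}.
int(A) = ⋃ {U ∈ τ : U ⊆ A}. Opens contained in A: ∅, {alfa}, {charlie}, {alfa, charlie}, {alfa, delta}, {alfa, charlie, delta}.
Taking the union of these: int(A) = {alfa, charlie, delta}.
cl(A) = ⋂ {C closed : A ⊆ C}. Closed sets containing A: {alfa, bravo, charlie, delta}.
Intersecting these: cl(A) = {alfa, bravo, charlie, delta}.
∂A = cl(A) ∖ int(A) = {alfa, bravo, charlie, delta} ∖ {alfa, charlie, delta} = {bravo}.


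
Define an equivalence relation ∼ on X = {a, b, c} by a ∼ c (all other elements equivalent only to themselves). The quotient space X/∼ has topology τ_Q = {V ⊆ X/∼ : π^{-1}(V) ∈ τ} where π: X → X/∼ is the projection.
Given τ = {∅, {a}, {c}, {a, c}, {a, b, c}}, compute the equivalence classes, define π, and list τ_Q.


X/∼ = {[a=c], [b]}; |τ_Q| = 3.

Equivalence classes: [a=c], [b].
Quotient map π: X → X/∼ sends a ↦ [a=c], b ↦ [b], c ↦ [a=c].
For each subset V ⊆ X/∼, compute π^{-1}(V) ⊆ X and check whether π^{-1}(V) ∈ τ. V is open in τ_Q iff π^{-1}(V) ∈ τ.
  V = {}: π^{-1}(V) = ∅ ∈ τ ✓.
  V = {[a=c]}: π^{-1}(V) = {a, c} ∈ τ ✓.
  V = {[b]}: π^{-1}(V) = {b} ∉ τ ✗.
  V = {[a=c], [b]}: π^{-1}(V) = {a, b, c} ∈ τ ✓.
Open sets in the quotient: τ_Q = {{}, {[a=c]}, {[a=c], [b]}} (3 elements).


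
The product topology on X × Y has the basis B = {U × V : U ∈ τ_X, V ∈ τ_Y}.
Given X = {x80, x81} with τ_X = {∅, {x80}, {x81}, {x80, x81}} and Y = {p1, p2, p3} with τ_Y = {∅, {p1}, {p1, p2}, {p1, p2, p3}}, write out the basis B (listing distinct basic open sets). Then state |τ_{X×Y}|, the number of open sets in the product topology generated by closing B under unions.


Basis B = {∅ × ∅, {x80} × {p1}, {x81} × {p1}, {x80} × {p1, p2}, {x80, x81} × {p1}, {x81} × {p1, p2}, {x80} × {p1, p2, p3}, {x81} × {p1, p2, p3}, {x80, x81} × {p1, p2}, {x80, x81} × {p1, p2, p3}}; |τ_{X×Y}| = 16.

Enumerate products U × V with U ∈ τ_X, V ∈ τ_Y (deduplicated):
  ∅ × ∅ = {} (∅)
  {x80} × {p1} = {(x80,p1)}
  {x81} × {p1} = {(x81,p1)}
  {x80} × {p1, p2} = {(x80,p1), (x80,p2)}
  {x80, x81} × {p1} = {(x80,p1), (x81,p1)}
  {x81} × {p1, p2} = {(x81,p1), (x81,p2)}
  {x80} × {p1, p2, p3} = {(x80,p1), (x80,p2), (x80,p3)}
  {x81} × {p1, p2, p3} = {(x81,p1), (x81,p2), (x81,p3)}
  {x80, x81} × {p1, p2} = {(x80,p1), (x80,p2), (x81,p1), (x81,p2)}
  {x80, x81} × {p1, p2, p3} = {(x80,p1), (x80,p2), (x80,p3), (x81,p1), (x81,p2), (x81,p3)}
These 10 distinct sets form the basis B.
Close under arbitrary unions to get τ_{X×Y}; counting gives |τ_{X×Y}| = 16.


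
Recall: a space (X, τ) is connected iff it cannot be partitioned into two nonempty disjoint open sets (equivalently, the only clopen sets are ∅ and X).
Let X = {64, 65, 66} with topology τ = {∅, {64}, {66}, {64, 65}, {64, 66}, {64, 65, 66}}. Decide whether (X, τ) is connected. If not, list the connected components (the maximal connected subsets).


(X, τ) is disconnected; components = [{66}, {64, 65}].

Find clopen sets (U ∈ τ with X ∖ U ∈ τ):
  U = ∅, X ∖ U = {64, 65, 66} — both open, so U is clopen.
  U = {66}, X ∖ U = {64, 65} — both open, so U is clopen.
  U = {64, 65}, X ∖ U = {66} — both open, so U is clopen.
  U = {64, 65, 66}, X ∖ U = ∅ — both open, so U is clopen.
Nontrivial clopen(s) exist: e.g. {66}. So (X, τ) is disconnected.
Compute connected components by grouping points that agree on all clopens:
  component: {66}
  component: {64, 65}


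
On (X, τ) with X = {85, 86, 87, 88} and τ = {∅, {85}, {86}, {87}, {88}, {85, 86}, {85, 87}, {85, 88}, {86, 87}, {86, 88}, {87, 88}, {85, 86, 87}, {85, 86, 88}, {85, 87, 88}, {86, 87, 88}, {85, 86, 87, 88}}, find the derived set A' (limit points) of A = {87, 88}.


A' = ∅

For each x ∈ X, list the open sets U ∈ τ with x ∈ U, then check whether U ∩ (A ∖ {x}) ≠ ∅ for every such U.
  x = 85: open {85} ∋ x has {85} ∩ (A ∖ {85}) = ∅, so x is NOT a limit point.
  x = 86: open {86} ∋ x has {86} ∩ (A ∖ {86}) = ∅, so x is NOT a limit point.
  x = 87: open {87} ∋ x has {87} ∩ (A ∖ {87}) = ∅, so x is NOT a limit point.
  x = 88: open {88} ∋ x has {88} ∩ (A ∖ {88}) = ∅, so x is NOT a limit point.
Collecting: A' = ∅.


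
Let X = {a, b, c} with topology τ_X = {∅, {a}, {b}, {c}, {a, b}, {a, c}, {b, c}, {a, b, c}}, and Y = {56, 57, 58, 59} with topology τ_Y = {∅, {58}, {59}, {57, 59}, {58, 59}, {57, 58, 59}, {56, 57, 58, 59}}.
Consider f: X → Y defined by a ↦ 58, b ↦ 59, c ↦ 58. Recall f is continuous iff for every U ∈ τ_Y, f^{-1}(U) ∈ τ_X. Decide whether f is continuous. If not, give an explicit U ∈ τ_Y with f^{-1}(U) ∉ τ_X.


f IS continuous.

Compute f^{-1}(U) for each U ∈ τ_Y:
  U = ∅: f^{-1}(U) = ∅ ∈ τ_X ✓.
  U = {58}: f^{-1}(U) = {a, c} ∈ τ_X ✓.
  U = {59}: f^{-1}(U) = {b} ∈ τ_X ✓.
  U = {57, 59}: f^{-1}(U) = {b} ∈ τ_X ✓.
  U = {58, 59}: f^{-1}(U) = {a, b, c} ∈ τ_X ✓.
  U = {57, 58, 59}: f^{-1}(U) = {a, b, c} ∈ τ_X ✓.
  U = {56, 57, 58, 59}: f^{-1}(U) = {a, b, c} ∈ τ_X ✓.
Every preimage lies in τ_X, so f IS continuous.


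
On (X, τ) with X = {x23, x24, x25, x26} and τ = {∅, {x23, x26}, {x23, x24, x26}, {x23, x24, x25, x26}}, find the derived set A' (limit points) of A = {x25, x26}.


A' = {x23, x24, x25}

For each x ∈ X, list the open sets U ∈ τ with x ∈ U, then check whether U ∩ (A ∖ {x}) ≠ ∅ for every such U.
  x = x23: opens ∋ x are {x23, x26}, {x23, x24, x26}, {x23, x24, x25, x26}; each meets A ∖ {x23}, so x IS a limit point.
  x = x24: opens ∋ x are {x23, x24, x26}, {x23, x24, x25, x26}; each meets A ∖ {x24}, so x IS a limit point.
  x = x25: opens ∋ x are {x23, x24, x25, x26}; each meets A ∖ {x25}, so x IS a limit point.
  x = x26: open {x23, x26} ∋ x has {x23, x26} ∩ (A ∖ {x26}) = ∅, so x is NOT a limit point.
Collecting: A' = {x23, x24, x25}.


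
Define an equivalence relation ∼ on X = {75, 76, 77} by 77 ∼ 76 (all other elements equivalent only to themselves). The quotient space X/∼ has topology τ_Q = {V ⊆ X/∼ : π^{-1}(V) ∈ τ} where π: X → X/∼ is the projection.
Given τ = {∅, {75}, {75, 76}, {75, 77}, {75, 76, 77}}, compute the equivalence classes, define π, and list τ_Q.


X/∼ = {[75], [76=77]}; |τ_Q| = 3.

Equivalence classes: [75], [76=77].
Quotient map π: X → X/∼ sends 75 ↦ [75], 76 ↦ [76=77], 77 ↦ [76=77].
For each subset V ⊆ X/∼, compute π^{-1}(V) ⊆ X and check whether π^{-1}(V) ∈ τ. V is open in τ_Q iff π^{-1}(V) ∈ τ.
  V = {}: π^{-1}(V) = ∅ ∈ τ ✓.
  V = {[75]}: π^{-1}(V) = {75} ∈ τ ✓.
  V = {[76=77]}: π^{-1}(V) = {76, 77} ∉ τ ✗.
  V = {[75], [76=77]}: π^{-1}(V) = {75, 76, 77} ∈ τ ✓.
Open sets in the quotient: τ_Q = {{}, {[75]}, {[75], [76=77]}} (3 elements).


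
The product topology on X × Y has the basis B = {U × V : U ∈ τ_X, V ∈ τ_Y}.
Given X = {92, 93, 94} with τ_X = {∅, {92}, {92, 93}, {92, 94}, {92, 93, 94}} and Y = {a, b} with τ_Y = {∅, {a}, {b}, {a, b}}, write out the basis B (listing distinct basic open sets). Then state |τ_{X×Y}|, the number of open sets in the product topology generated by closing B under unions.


Basis B = {∅ × ∅, {92} × {a}, {92} × {b}, {92} × {a, b}, {92, 93} × {a}, {92, 94} × {a}, {92, 93} × {b}, {92, 94} × {b}, {92, 93, 94} × {a}, {92, 93, 94} × {b}, {92, 93} × {a, b}, {92, 94} × {a, b}, {92, 93, 94} × {a, b}}; |τ_{X×Y}| = 25.

Enumerate products U × V with U ∈ τ_X, V ∈ τ_Y (deduplicated):
  ∅ × ∅ = {} (∅)
  {92} × {a} = {(92,a)}
  {92} × {b} = {(92,b)}
  {92} × {a, b} = {(92,a), (92,b)}
  {92, 93} × {a} = {(92,a), (93,a)}
  {92, 94} × {a} = {(92,a), (94,a)}
  {92, 93} × {b} = {(92,b), (93,b)}
  {92, 94} × {b} = {(92,b), (94,b)}
  {92, 93, 94} × {a} = {(92,a), (93,a), (94,a)}
  {92, 93, 94} × {b} = {(92,b), (93,b), (94,b)}
  {92, 93} × {a, b} = {(92,a), (92,b), (93,a), (93,b)}
  {92, 94} × {a, b} = {(92,a), (92,b), (94,a), (94,b)}
  {92, 93, 94} × {a, b} = {(92,a), (92,b), (93,a), (93,b), (94,a), (94,b)}
These 13 distinct sets form the basis B.
Close under arbitrary unions to get τ_{X×Y}; counting gives |τ_{X×Y}| = 25.


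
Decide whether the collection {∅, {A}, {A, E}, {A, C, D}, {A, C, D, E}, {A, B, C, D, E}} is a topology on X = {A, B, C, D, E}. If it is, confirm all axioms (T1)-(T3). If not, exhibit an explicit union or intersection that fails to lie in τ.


τ IS a topology on X.

Axiom (T1): ∅ ∈ τ? Yes; X ∈ τ? Yes.
Axiom (T2/T3): check pairwise unions and intersections of members of τ.
All pairwise intersections and unions checked — each lies in τ. Therefore τ satisfies (T1), (T2), (T3): it IS a topology on X.


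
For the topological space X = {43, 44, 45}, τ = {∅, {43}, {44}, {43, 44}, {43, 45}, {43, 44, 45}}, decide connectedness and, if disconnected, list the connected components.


(X, τ) is disconnected; components = [{44}, {43, 45}].

Find clopen sets (U ∈ τ with X ∖ U ∈ τ):
  U = ∅, X ∖ U = {43, 44, 45} — both open, so U is clopen.
  U = {44}, X ∖ U = {43, 45} — both open, so U is clopen.
  U = {43, 45}, X ∖ U = {44} — both open, so U is clopen.
  U = {43, 44, 45}, X ∖ U = ∅ — both open, so U is clopen.
Nontrivial clopen(s) exist: e.g. {44}. So (X, τ) is disconnected.
Compute connected components by grouping points that agree on all clopens:
  component: {44}
  component: {43, 45}


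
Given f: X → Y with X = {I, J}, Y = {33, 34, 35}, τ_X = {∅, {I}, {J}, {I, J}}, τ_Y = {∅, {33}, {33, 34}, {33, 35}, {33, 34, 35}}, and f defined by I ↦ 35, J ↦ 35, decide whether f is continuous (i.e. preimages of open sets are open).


f IS continuous.

Compute f^{-1}(U) for each U ∈ τ_Y:
  U = ∅: f^{-1}(U) = ∅ ∈ τ_X ✓.
  U = {33}: f^{-1}(U) = ∅ ∈ τ_X ✓.
  U = {33, 34}: f^{-1}(U) = ∅ ∈ τ_X ✓.
  U = {33, 35}: f^{-1}(U) = {I, J} ∈ τ_X ✓.
  U = {33, 34, 35}: f^{-1}(U) = {I, J} ∈ τ_X ✓.
Every preimage lies in τ_X, so f IS continuous.


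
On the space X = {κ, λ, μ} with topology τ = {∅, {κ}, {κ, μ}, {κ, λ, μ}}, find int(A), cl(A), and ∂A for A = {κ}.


int(A) = {κ}, cl(A) = {κ, λ, μ}, ∂A = {λ, μ}.

Closed sets in (X, τ) are complements of opens:
  closed(X, τ) = {∅, {λ}, {λ, μ}, {κ, λ, μ}}.
int(A) = ⋃ {U ∈ τ : U ⊆ A}. Opens contained in A: ∅, {κ}.
Taking the union of these: int(A) = {κ}.
cl(A) = ⋂ {C closed : A ⊆ C}. Closed sets containing A: {κ, λ, μ}.
Intersecting these: cl(A) = {κ, λ, μ}.
∂A = cl(A) ∖ int(A) = {κ, λ, μ} ∖ {κ} = {λ, μ}.


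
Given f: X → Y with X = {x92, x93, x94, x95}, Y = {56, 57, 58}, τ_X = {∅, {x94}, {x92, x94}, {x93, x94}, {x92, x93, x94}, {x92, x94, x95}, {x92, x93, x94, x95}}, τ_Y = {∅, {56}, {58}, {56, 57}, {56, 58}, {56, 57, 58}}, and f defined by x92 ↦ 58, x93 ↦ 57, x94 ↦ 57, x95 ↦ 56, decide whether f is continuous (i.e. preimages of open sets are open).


f is NOT continuous.

Compute f^{-1}(U) for each U ∈ τ_Y:
  U = ∅: f^{-1}(U) = ∅ ∈ τ_X ✓.
  U = {56}: f^{-1}(U) = {x95} ∉ τ_X ✗.
  U = {58}: f^{-1}(U) = {x92} ∉ τ_X ✗.
  U = {56, 57}: f^{-1}(U) = {x93, x94, x95} ∉ τ_X ✗.
  U = {56, 58}: f^{-1}(U) = {x92, x95} ∉ τ_X ✗.
  U = {56, 57, 58}: f^{-1}(U) = {x92, x93, x94, x95} ∈ τ_X ✓.
Found U = {56} with f^{-1}(U) = {x95} not in τ_X. Therefore f is NOT continuous.


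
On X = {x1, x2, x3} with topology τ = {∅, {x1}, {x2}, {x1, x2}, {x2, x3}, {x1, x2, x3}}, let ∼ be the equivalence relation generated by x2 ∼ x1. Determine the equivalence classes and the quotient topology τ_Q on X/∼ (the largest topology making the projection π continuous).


X/∼ = {[x1=x2], [x3]}; |τ_Q| = 3.

Equivalence classes: [x1=x2], [x3].
Quotient map π: X → X/∼ sends x1 ↦ [x1=x2], x2 ↦ [x1=x2], x3 ↦ [x3].
For each subset V ⊆ X/∼, compute π^{-1}(V) ⊆ X and check whether π^{-1}(V) ∈ τ. V is open in τ_Q iff π^{-1}(V) ∈ τ.
  V = {}: π^{-1}(V) = ∅ ∈ τ ✓.
  V = {[x1=x2]}: π^{-1}(V) = {x1, x2} ∈ τ ✓.
  V = {[x3]}: π^{-1}(V) = {x3} ∉ τ ✗.
  V = {[x1=x2], [x3]}: π^{-1}(V) = {x1, x2, x3} ∈ τ ✓.
Open sets in the quotient: τ_Q = {{}, {[x1=x2]}, {[x1=x2], [x3]}} (3 elements).


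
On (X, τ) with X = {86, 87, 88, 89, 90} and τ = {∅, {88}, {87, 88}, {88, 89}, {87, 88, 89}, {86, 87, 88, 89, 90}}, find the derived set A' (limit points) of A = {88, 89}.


A' = {86, 87, 89, 90}

For each x ∈ X, list the open sets U ∈ τ with x ∈ U, then check whether U ∩ (A ∖ {x}) ≠ ∅ for every such U.
  x = 86: opens ∋ x are {86, 87, 88, 89, 90}; each meets A ∖ {86}, so x IS a limit point.
  x = 87: opens ∋ x are {87, 88}, {87, 88, 89}, {86, 87, 88, 89, 90}; each meets A ∖ {87}, so x IS a limit point.
  x = 88: open {88} ∋ x has {88} ∩ (A ∖ {88}) = ∅, so x is NOT a limit point.
  x = 89: opens ∋ x are {88, 89}, {87, 88, 89}, {86, 87, 88, 89, 90}; each meets A ∖ {89}, so x IS a limit point.
  x = 90: opens ∋ x are {86, 87, 88, 89, 90}; each meets A ∖ {90}, so x IS a limit point.
Collecting: A' = {86, 87, 89, 90}.


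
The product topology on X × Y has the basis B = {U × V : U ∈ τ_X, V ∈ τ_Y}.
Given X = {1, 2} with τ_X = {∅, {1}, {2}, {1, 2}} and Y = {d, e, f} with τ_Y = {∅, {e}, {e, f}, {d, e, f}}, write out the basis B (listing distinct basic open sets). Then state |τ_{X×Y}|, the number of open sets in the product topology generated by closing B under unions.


Basis B = {∅ × ∅, {1} × {e}, {2} × {e}, {1} × {e, f}, {1, 2} × {e}, {2} × {e, f}, {1} × {d, e, f}, {2} × {d, e, f}, {1, 2} × {e, f}, {1, 2} × {d, e, f}}; |τ_{X×Y}| = 16.

Enumerate products U × V with U ∈ τ_X, V ∈ τ_Y (deduplicated):
  ∅ × ∅ = {} (∅)
  {1} × {e} = {(1,e)}
  {2} × {e} = {(2,e)}
  {1} × {e, f} = {(1,e), (1,f)}
  {1, 2} × {e} = {(1,e), (2,e)}
  {2} × {e, f} = {(2,e), (2,f)}
  {1} × {d, e, f} = {(1,d), (1,e), (1,f)}
  {2} × {d, e, f} = {(2,d), (2,e), (2,f)}
  {1, 2} × {e, f} = {(1,e), (1,f), (2,e), (2,f)}
  {1, 2} × {d, e, f} = {(1,d), (1,e), (1,f), (2,d), (2,e), (2,f)}
These 10 distinct sets form the basis B.
Close under arbitrary unions to get τ_{X×Y}; counting gives |τ_{X×Y}| = 16.


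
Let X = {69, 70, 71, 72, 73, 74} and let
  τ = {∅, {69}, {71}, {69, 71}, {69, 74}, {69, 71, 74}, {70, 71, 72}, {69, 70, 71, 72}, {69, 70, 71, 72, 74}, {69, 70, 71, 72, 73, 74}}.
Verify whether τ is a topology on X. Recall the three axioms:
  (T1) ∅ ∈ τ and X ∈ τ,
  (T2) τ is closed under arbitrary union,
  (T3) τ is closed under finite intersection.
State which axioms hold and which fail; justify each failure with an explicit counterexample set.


τ IS a topology on X.

Axiom (T1): ∅ ∈ τ? Yes; X ∈ τ? Yes.
Axiom (T2/T3): check pairwise unions and intersections of members of τ.
All pairwise intersections and unions checked — each lies in τ. Therefore τ satisfies (T1), (T2), (T3): it IS a topology on X.


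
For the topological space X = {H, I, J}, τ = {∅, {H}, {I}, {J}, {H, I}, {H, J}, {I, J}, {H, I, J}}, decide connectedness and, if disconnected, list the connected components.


(X, τ) is disconnected; components = [{H}, {I}, {J}].

Find clopen sets (U ∈ τ with X ∖ U ∈ τ):
  U = ∅, X ∖ U = {H, I, J} — both open, so U is clopen.
  U = {H}, X ∖ U = {I, J} — both open, so U is clopen.
  U = {I}, X ∖ U = {H, J} — both open, so U is clopen.
  U = {J}, X ∖ U = {H, I} — both open, so U is clopen.
  U = {H, I}, X ∖ U = {J} — both open, so U is clopen.
  U = {H, J}, X ∖ U = {I} — both open, so U is clopen.
  U = {I, J}, X ∖ U = {H} — both open, so U is clopen.
  U = {H, I, J}, X ∖ U = ∅ — both open, so U is clopen.
Nontrivial clopen(s) exist: e.g. {H, J}. So (X, τ) is disconnected.
Compute connected components by grouping points that agree on all clopens:
  component: {H}
  component: {I}
  component: {J}


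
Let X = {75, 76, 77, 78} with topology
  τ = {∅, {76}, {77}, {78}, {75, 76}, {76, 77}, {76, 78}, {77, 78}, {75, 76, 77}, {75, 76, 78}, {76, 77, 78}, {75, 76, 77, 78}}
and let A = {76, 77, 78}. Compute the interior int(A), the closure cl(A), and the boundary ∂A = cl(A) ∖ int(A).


int(A) = {76, 77, 78}, cl(A) = {75, 76, 77, 78}, ∂A = {75}.

Closed sets in (X, τ) are complements of opens:
  closed(X, τ) = {∅, {75}, {77}, {78}, {75, 76}, {75, 77}, {75, 78}, {77, 78}, {75, 76, 77}, {75, 76, 78}, {75, 77, 78}, {75, 76, 77, 78}}.
int(A) = ⋃ {U ∈ τ : U ⊆ A}. Opens contained in A: ∅, {76}, {77}, {78}, {76, 77}, {76, 78}, {77, 78}, {76, 77, 78}.
Taking the union of these: int(A) = {76, 77, 78}.
cl(A) = ⋂ {C closed : A ⊆ C}. Closed sets containing A: {75, 76, 77, 78}.
Intersecting these: cl(A) = {75, 76, 77, 78}.
∂A = cl(A) ∖ int(A) = {75, 76, 77, 78} ∖ {76, 77, 78} = {75}.


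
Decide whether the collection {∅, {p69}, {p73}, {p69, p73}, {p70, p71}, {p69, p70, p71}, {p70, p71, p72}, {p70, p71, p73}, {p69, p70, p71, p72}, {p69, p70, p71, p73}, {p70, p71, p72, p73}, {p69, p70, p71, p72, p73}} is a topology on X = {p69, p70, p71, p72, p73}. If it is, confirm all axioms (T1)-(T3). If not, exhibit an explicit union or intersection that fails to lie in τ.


τ IS a topology on X.

Axiom (T1): ∅ ∈ τ? Yes; X ∈ τ? Yes.
Axiom (T2/T3): check pairwise unions and intersections of members of τ.
All pairwise intersections and unions checked — each lies in τ. Therefore τ satisfies (T1), (T2), (T3): it IS a topology on X.


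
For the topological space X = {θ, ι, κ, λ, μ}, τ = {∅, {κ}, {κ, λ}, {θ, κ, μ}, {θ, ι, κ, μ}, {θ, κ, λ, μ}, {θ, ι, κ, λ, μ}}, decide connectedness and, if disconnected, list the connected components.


(X, τ) is connected.

Find clopen sets (U ∈ τ with X ∖ U ∈ τ):
  U = ∅, X ∖ U = {θ, ι, κ, λ, μ} — both open, so U is clopen.
  U = {θ, ι, κ, λ, μ}, X ∖ U = ∅ — both open, so U is clopen.
Only trivial clopens (∅ and X) exist, so (X, τ) is connected.
Compute connected components by grouping points that agree on all clopens:
  component: {θ, ι, κ, λ, μ}


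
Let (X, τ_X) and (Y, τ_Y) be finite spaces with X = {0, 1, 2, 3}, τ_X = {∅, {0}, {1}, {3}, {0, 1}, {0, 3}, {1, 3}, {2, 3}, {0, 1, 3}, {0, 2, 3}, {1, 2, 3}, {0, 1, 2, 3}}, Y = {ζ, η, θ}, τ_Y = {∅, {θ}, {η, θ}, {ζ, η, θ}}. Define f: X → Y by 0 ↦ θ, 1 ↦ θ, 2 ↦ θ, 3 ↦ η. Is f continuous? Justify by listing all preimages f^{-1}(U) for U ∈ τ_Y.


f is NOT continuous.

Compute f^{-1}(U) for each U ∈ τ_Y:
  U = ∅: f^{-1}(U) = ∅ ∈ τ_X ✓.
  U = {θ}: f^{-1}(U) = {0, 1, 2} ∉ τ_X ✗.
  U = {η, θ}: f^{-1}(U) = {0, 1, 2, 3} ∈ τ_X ✓.
  U = {ζ, η, θ}: f^{-1}(U) = {0, 1, 2, 3} ∈ τ_X ✓.
Found U = {θ} with f^{-1}(U) = {0, 1, 2} not in τ_X. Therefore f is NOT continuous.


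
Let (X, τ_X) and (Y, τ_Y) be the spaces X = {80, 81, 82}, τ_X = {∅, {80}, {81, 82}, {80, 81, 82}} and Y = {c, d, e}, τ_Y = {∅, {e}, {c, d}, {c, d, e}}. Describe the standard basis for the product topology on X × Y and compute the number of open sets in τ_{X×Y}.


Basis B = {∅ × ∅, {80} × {e}, {80} × {c, d}, {81, 82} × {e}, {80} × {c, d, e}, {80, 81, 82} × {e}, {81, 82} × {c, d}, {80, 81, 82} × {c, d}, {81, 82} × {c, d, e}, {80, 81, 82} × {c, d, e}}; |τ_{X×Y}| = 16.

Enumerate products U × V with U ∈ τ_X, V ∈ τ_Y (deduplicated):
  ∅ × ∅ = {} (∅)
  {80} × {e} = {(80,e)}
  {80} × {c, d} = {(80,c), (80,d)}
  {81, 82} × {e} = {(81,e), (82,e)}
  {80} × {c, d, e} = {(80,c), (80,d), (80,e)}
  {80, 81, 82} × {e} = {(80,e), (81,e), (82,e)}
  {81, 82} × {c, d} = {(81,c), (81,d), (82,c), (82,d)}
  {80, 81, 82} × {c, d} = {(80,c), (80,d), (81,c), (81,d), (82,c), (82,d)}
  {81, 82} × {c, d, e} = {(81,c), (81,d), (81,e), (82,c), (82,d), (82,e)}
  {80, 81, 82} × {c, d, e} = {(80,c), (80,d), (80,e), (81,c), (81,d), (81,e), (82,c), (82,d), (82,e)}
These 10 distinct sets form the basis B.
Close under arbitrary unions to get τ_{X×Y}; counting gives |τ_{X×Y}| = 16.


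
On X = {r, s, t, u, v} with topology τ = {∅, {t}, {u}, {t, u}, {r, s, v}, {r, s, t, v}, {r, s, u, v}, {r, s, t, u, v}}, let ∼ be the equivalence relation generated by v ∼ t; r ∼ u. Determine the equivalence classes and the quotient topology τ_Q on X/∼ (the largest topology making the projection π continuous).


X/∼ = {[r=u], [s], [t=v]}; |τ_Q| = 2.

Equivalence classes: [r=u], [s], [t=v].
Quotient map π: X → X/∼ sends r ↦ [r=u], s ↦ [s], t ↦ [t=v], u ↦ [r=u], v ↦ [t=v].
For each subset V ⊆ X/∼, compute π^{-1}(V) ⊆ X and check whether π^{-1}(V) ∈ τ. V is open in τ_Q iff π^{-1}(V) ∈ τ.
  V = {}: π^{-1}(V) = ∅ ∈ τ ✓.
  V = {[r=u]}: π^{-1}(V) = {r, u} ∉ τ ✗.
  V = {[s]}: π^{-1}(V) = {s} ∉ τ ✗.
  V = {[r=u], [s]}: π^{-1}(V) = {r, s, u} ∉ τ ✗.
  V = {[t=v]}: π^{-1}(V) = {t, v} ∉ τ ✗.
  V = {[r=u], [t=v]}: π^{-1}(V) = {r, t, u, v} ∉ τ ✗.
  V = {[s], [t=v]}: π^{-1}(V) = {s, t, v} ∉ τ ✗.
  V = {[r=u], [s], [t=v]}: π^{-1}(V) = {r, s, t, u, v} ∈ τ ✓.
Open sets in the quotient: τ_Q = {{}, {[r=u], [s], [t=v]}} (2 elements).


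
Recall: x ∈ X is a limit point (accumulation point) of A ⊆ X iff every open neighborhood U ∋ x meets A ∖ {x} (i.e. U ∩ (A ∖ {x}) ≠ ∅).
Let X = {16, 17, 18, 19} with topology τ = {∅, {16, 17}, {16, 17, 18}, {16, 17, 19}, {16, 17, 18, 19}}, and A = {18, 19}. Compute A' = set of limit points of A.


A' = ∅

For each x ∈ X, list the open sets U ∈ τ with x ∈ U, then check whether U ∩ (A ∖ {x}) ≠ ∅ for every such U.
  x = 16: open {16, 17} ∋ x has {16, 17} ∩ (A ∖ {16}) = ∅, so x is NOT a limit point.
  x = 17: open {16, 17} ∋ x has {16, 17} ∩ (A ∖ {17}) = ∅, so x is NOT a limit point.
  x = 18: open {16, 17, 18} ∋ x has {16, 17, 18} ∩ (A ∖ {18}) = ∅, so x is NOT a limit point.
  x = 19: open {16, 17, 19} ∋ x has {16, 17, 19} ∩ (A ∖ {19}) = ∅, so x is NOT a limit point.
Collecting: A' = ∅.


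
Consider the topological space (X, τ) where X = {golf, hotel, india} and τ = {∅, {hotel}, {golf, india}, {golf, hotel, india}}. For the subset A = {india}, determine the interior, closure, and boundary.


int(A) = ∅, cl(A) = {golf, india}, ∂A = {golf, india}.

Closed sets in (X, τ) are complements of opens:
  closed(X, τ) = {∅, {hotel}, {golf, india}, {golf, hotel, india}}.
int(A) = ⋃ {U ∈ τ : U ⊆ A}. Opens contained in A: ∅.
Taking the union of these: int(A) = ∅.
cl(A) = ⋂ {C closed : A ⊆ C}. Closed sets containing A: {golf, india}, {golf, hotel, india}.
Intersecting these: cl(A) = {golf, india}.
∂A = cl(A) ∖ int(A) = {golf, india} ∖ ∅ = {golf, india}.


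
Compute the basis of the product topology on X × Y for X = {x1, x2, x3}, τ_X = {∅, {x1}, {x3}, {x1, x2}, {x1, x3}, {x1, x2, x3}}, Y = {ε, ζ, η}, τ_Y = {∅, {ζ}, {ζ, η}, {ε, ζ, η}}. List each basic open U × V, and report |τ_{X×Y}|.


Basis B = {∅ × ∅, {x1} × {ζ}, {x3} × {ζ}, {x1} × {ζ, η}, {x1, x2} × {ζ}, {x1, x3} × {ζ}, {x3} × {ζ, η}, {x1} × {ε, ζ, η}, {x1, x2, x3} × {ζ}, {x3} × {ε, ζ, η}, {x1, x2} × {ζ, η}, {x1, x3} × {ζ, η}, {x1, x2} × {ε, ζ, η}, {x1, x3} × {ε, ζ, η}, {x1, x2, x3} × {ζ, η}, {x1, x2, x3} × {ε, ζ, η}}; |τ_{X×Y}| = 40.

Enumerate products U × V with U ∈ τ_X, V ∈ τ_Y (deduplicated):
  ∅ × ∅ = {} (∅)
  {x1} × {ζ} = {(x1,ζ)}
  {x3} × {ζ} = {(x3,ζ)}
  {x1} × {ζ, η} = {(x1,ζ), (x1,η)}
  {x1, x2} × {ζ} = {(x1,ζ), (x2,ζ)}
  {x1, x3} × {ζ} = {(x1,ζ), (x3,ζ)}
  {x3} × {ζ, η} = {(x3,ζ), (x3,η)}
  {x1} × {ε, ζ, η} = {(x1,ε), (x1,ζ), (x1,η)}
  {x1, x2, x3} × {ζ} = {(x1,ζ), (x2,ζ), (x3,ζ)}
  {x3} × {ε, ζ, η} = {(x3,ε), (x3,ζ), (x3,η)}
  {x1, x2} × {ζ, η} = {(x1,ζ), (x1,η), (x2,ζ), (x2,η)}
  {x1, x3} × {ζ, η} = {(x1,ζ), (x1,η), (x3,ζ), (x3,η)}
  {x1, x2} × {ε, ζ, η} = {(x1,ε), (x1,ζ), (x1,η), (x2,ε), (x2,ζ), (x2,η)}
  {x1, x3} × {ε, ζ, η} = {(x1,ε), (x1,ζ), (x1,η), (x3,ε), (x3,ζ), (x3,η)}
  {x1, x2, x3} × {ζ, η} = {(x1,ζ), (x1,η), (x2,ζ), (x2,η), (x3,ζ), (x3,η)}
  {x1, x2, x3} × {ε, ζ, η} = {(x1,ε), (x1,ζ), (x1,η), (x2,ε), (x2,ζ), (x2,η), (x3,ε), (x3,ζ), (x3,η)}
These 16 distinct sets form the basis B.
Close under arbitrary unions to get τ_{X×Y}; counting gives |τ_{X×Y}| = 40.


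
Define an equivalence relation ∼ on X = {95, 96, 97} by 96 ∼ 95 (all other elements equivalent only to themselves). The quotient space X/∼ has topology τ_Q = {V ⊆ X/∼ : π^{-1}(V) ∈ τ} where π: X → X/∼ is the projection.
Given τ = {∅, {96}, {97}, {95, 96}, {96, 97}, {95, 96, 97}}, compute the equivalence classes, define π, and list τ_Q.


X/∼ = {[95=96], [97]}; |τ_Q| = 4.

Equivalence classes: [95=96], [97].
Quotient map π: X → X/∼ sends 95 ↦ [95=96], 96 ↦ [95=96], 97 ↦ [97].
For each subset V ⊆ X/∼, compute π^{-1}(V) ⊆ X and check whether π^{-1}(V) ∈ τ. V is open in τ_Q iff π^{-1}(V) ∈ τ.
  V = {}: π^{-1}(V) = ∅ ∈ τ ✓.
  V = {[95=96]}: π^{-1}(V) = {95, 96} ∈ τ ✓.
  V = {[97]}: π^{-1}(V) = {97} ∈ τ ✓.
  V = {[95=96], [97]}: π^{-1}(V) = {95, 96, 97} ∈ τ ✓.
Open sets in the quotient: τ_Q = {{}, {[95=96]}, {[97]}, {[95=96], [97]}} (4 elements).


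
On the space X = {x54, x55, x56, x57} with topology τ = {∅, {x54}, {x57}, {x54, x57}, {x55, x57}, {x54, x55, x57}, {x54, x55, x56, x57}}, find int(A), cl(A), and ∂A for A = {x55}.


int(A) = ∅, cl(A) = {x55, x56}, ∂A = {x55, x56}.

Closed sets in (X, τ) are complements of opens:
  closed(X, τ) = {∅, {x56}, {x54, x56}, {x55, x56}, {x54, x55, x56}, {x55, x56, x57}, {x54, x55, x56, x57}}.
int(A) = ⋃ {U ∈ τ : U ⊆ A}. Opens contained in A: ∅.
Taking the union of these: int(A) = ∅.
cl(A) = ⋂ {C closed : A ⊆ C}. Closed sets containing A: {x55, x56}, {x54, x55, x56}, {x55, x56, x57}, {x54, x55, x56, x57}.
Intersecting these: cl(A) = {x55, x56}.
∂A = cl(A) ∖ int(A) = {x55, x56} ∖ ∅ = {x55, x56}.


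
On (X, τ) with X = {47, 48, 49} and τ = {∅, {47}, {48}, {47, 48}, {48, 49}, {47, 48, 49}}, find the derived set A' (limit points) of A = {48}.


A' = {49}

For each x ∈ X, list the open sets U ∈ τ with x ∈ U, then check whether U ∩ (A ∖ {x}) ≠ ∅ for every such U.
  x = 47: open {47} ∋ x has {47} ∩ (A ∖ {47}) = ∅, so x is NOT a limit point.
  x = 48: open {48} ∋ x has {48} ∩ (A ∖ {48}) = ∅, so x is NOT a limit point.
  x = 49: opens ∋ x are {48, 49}, {47, 48, 49}; each meets A ∖ {49}, so x IS a limit point.
Collecting: A' = {49}.


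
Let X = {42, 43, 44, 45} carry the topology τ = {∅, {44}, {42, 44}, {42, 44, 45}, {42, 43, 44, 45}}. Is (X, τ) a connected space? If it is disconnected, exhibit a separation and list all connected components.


(X, τ) is connected.

Find clopen sets (U ∈ τ with X ∖ U ∈ τ):
  U = ∅, X ∖ U = {42, 43, 44, 45} — both open, so U is clopen.
  U = {42, 43, 44, 45}, X ∖ U = ∅ — both open, so U is clopen.
Only trivial clopens (∅ and X) exist, so (X, τ) is connected.
Compute connected components by grouping points that agree on all clopens:
  component: {42, 43, 44, 45}


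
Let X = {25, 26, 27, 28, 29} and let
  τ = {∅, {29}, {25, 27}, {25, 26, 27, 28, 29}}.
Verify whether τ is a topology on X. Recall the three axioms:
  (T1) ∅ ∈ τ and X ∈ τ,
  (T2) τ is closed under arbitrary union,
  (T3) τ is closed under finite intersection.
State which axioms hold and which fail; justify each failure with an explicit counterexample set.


τ is NOT a topology on X.

Axiom (T1): ∅ ∈ τ? Yes; X ∈ τ? Yes.
Axiom (T2/T3): check pairwise unions and intersections of members of τ.
Counterexample for (T2): {29} ∪ {25, 27} = {25, 27, 29} ∉ τ. Therefore τ is NOT a topology.


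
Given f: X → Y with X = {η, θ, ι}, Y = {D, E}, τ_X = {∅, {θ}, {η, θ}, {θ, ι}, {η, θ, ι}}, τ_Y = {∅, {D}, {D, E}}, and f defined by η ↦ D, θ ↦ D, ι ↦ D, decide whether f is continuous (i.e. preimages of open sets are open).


f IS continuous.

Compute f^{-1}(U) for each U ∈ τ_Y:
  U = ∅: f^{-1}(U) = ∅ ∈ τ_X ✓.
  U = {D}: f^{-1}(U) = {η, θ, ι} ∈ τ_X ✓.
  U = {D, E}: f^{-1}(U) = {η, θ, ι} ∈ τ_X ✓.
Every preimage lies in τ_X, so f IS continuous.


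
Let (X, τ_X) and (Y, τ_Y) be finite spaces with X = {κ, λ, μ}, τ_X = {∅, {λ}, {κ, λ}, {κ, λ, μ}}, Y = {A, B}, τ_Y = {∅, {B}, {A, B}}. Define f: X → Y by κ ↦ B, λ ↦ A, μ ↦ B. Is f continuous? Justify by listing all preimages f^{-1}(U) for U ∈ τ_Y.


f is NOT continuous.

Compute f^{-1}(U) for each U ∈ τ_Y:
  U = ∅: f^{-1}(U) = ∅ ∈ τ_X ✓.
  U = {B}: f^{-1}(U) = {κ, μ} ∉ τ_X ✗.
  U = {A, B}: f^{-1}(U) = {κ, λ, μ} ∈ τ_X ✓.
Found U = {B} with f^{-1}(U) = {κ, μ} not in τ_X. Therefore f is NOT continuous.


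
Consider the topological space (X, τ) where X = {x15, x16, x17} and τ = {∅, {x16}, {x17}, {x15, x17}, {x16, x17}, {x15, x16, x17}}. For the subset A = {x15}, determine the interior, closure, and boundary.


int(A) = ∅, cl(A) = {x15}, ∂A = {x15}.

Closed sets in (X, τ) are complements of opens:
  closed(X, τ) = {∅, {x15}, {x16}, {x15, x16}, {x15, x17}, {x15, x16, x17}}.
int(A) = ⋃ {U ∈ τ : U ⊆ A}. Opens contained in A: ∅.
Taking the union of these: int(A) = ∅.
cl(A) = ⋂ {C closed : A ⊆ C}. Closed sets containing A: {x15}, {x15, x16}, {x15, x17}, {x15, x16, x17}.
Intersecting these: cl(A) = {x15}.
∂A = cl(A) ∖ int(A) = {x15} ∖ ∅ = {x15}.


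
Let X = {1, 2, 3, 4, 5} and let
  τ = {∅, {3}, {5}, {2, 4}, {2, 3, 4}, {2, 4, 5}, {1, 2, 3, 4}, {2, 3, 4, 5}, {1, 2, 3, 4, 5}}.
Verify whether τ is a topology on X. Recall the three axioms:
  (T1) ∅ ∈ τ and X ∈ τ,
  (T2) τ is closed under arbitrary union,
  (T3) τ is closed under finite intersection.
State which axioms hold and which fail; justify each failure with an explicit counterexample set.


τ is NOT a topology on X.

Axiom (T1): ∅ ∈ τ? Yes; X ∈ τ? Yes.
Axiom (T2/T3): check pairwise unions and intersections of members of τ.
Counterexample for (T2): {3} ∪ {5} = {3, 5} ∉ τ. Therefore τ is NOT a topology.


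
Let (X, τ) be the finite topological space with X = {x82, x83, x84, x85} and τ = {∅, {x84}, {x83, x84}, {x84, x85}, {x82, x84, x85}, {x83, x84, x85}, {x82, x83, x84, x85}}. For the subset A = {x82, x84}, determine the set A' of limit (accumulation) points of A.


A' = {x82, x83, x85}

For each x ∈ X, list the open sets U ∈ τ with x ∈ U, then check whether U ∩ (A ∖ {x}) ≠ ∅ for every such U.
  x = x82: opens ∋ x are {x82, x84, x85}, {x82, x83, x84, x85}; each meets A ∖ {x82}, so x IS a limit point.
  x = x83: opens ∋ x are {x83, x84}, {x83, x84, x85}, {x82, x83, x84, x85}; each meets A ∖ {x83}, so x IS a limit point.
  x = x84: open {x84} ∋ x has {x84} ∩ (A ∖ {x84}) = ∅, so x is NOT a limit point.
  x = x85: opens ∋ x are {x84, x85}, {x82, x84, x85}, {x83, x84, x85}, {x82, x83, x84, x85}; each meets A ∖ {x85}, so x IS a limit point.
Collecting: A' = {x82, x83, x85}.


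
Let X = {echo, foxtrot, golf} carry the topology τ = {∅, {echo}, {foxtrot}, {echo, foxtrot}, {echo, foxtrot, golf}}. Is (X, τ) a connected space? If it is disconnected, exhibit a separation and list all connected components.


(X, τ) is connected.

Find clopen sets (U ∈ τ with X ∖ U ∈ τ):
  U = ∅, X ∖ U = {echo, foxtrot, golf} — both open, so U is clopen.
  U = {echo, foxtrot, golf}, X ∖ U = ∅ — both open, so U is clopen.
Only trivial clopens (∅ and X) exist, so (X, τ) is connected.
Compute connected components by grouping points that agree on all clopens:
  component: {echo, foxtrot, golf}


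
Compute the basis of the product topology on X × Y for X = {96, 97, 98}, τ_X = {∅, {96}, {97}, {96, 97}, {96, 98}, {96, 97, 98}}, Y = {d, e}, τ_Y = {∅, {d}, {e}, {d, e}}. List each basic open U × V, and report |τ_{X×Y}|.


Basis B = {∅ × ∅, {96} × {d}, {96} × {e}, {97} × {d}, {97} × {e}, {96} × {d, e}, {96, 97} × {d}, {96, 98} × {d}, {96, 97} × {e}, {96, 98} × {e}, {97} × {d, e}, {96, 97, 98} × {d}, {96, 97, 98} × {e}, {96, 97} × {d, e}, {96, 98} × {d, e}, {96, 97, 98} × {d, e}}; |τ_{X×Y}| = 36.

Enumerate products U × V with U ∈ τ_X, V ∈ τ_Y (deduplicated):
  ∅ × ∅ = {} (∅)
  {96} × {d} = {(96,d)}
  {96} × {e} = {(96,e)}
  {97} × {d} = {(97,d)}
  {97} × {e} = {(97,e)}
  {96} × {d, e} = {(96,d), (96,e)}
  {96, 97} × {d} = {(96,d), (97,d)}
  {96, 98} × {d} = {(96,d), (98,d)}
  {96, 97} × {e} = {(96,e), (97,e)}
  {96, 98} × {e} = {(96,e), (98,e)}
  {97} × {d, e} = {(97,d), (97,e)}
  {96, 97, 98} × {d} = {(96,d), (97,d), (98,d)}
  {96, 97, 98} × {e} = {(96,e), (97,e), (98,e)}
  {96, 97} × {d, e} = {(96,d), (96,e), (97,d), (97,e)}
  {96, 98} × {d, e} = {(96,d), (96,e), (98,d), (98,e)}
  {96, 97, 98} × {d, e} = {(96,d), (96,e), (97,d), (97,e), (98,d), (98,e)}
These 16 distinct sets form the basis B.
Close under arbitrary unions to get τ_{X×Y}; counting gives |τ_{X×Y}| = 36.
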